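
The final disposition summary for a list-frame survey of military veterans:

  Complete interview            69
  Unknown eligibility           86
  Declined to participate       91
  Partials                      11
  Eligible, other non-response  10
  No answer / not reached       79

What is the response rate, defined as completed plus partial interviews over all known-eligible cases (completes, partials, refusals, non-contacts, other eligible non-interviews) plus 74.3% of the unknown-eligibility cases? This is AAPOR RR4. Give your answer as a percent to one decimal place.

24.7%

Top = 69 + 11 = 80
Eligible (known) = 69 + 11 + 91 + 79 + 10 = 260
Eligible share of unknowns = 0.7430 × 86 = 63.90
Denom = 260 + 63.90 = 323.90
RR4 = 80 / 323.90 = 0.2470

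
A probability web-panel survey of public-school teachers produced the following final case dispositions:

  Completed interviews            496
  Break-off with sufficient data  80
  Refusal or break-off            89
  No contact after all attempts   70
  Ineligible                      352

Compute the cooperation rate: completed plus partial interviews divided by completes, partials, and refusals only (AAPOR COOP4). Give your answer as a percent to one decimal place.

86.6%

Numerator → 496 + 80 = 576
Denom → 496 + 80 + 89 = 665
COOP4 = 576 / 665 = 0.8662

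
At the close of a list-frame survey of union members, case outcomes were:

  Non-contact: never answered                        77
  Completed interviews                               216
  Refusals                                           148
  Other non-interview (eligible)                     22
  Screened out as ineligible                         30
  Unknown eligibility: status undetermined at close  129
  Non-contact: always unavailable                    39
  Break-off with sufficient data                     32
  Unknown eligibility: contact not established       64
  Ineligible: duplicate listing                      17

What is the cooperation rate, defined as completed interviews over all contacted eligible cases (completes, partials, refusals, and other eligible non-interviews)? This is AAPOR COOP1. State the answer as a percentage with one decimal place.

51.7%

Never reached = 77 + 39 = 116
Unknown if eligible = 64 + 129 = 193
Out of scope = 30 + 17 = 47
Top: 216
Denominator: 216 + 32 + 148 + 22 = 418
COOP1 = 216 / 418 = 0.5167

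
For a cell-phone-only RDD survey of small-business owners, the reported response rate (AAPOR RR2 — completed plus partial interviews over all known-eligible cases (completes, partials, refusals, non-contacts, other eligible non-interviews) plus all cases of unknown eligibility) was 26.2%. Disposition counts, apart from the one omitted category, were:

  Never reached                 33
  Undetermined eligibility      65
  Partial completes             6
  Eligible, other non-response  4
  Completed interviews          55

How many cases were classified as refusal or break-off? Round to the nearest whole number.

Numerator = 55 + 6 = 61
RR2 = 61 / D = 0.262
D = 61 / 0.262 = 232.8
Other denominator terms total 163
refusal or break-off = 232.8 − 163 ≈ 70

70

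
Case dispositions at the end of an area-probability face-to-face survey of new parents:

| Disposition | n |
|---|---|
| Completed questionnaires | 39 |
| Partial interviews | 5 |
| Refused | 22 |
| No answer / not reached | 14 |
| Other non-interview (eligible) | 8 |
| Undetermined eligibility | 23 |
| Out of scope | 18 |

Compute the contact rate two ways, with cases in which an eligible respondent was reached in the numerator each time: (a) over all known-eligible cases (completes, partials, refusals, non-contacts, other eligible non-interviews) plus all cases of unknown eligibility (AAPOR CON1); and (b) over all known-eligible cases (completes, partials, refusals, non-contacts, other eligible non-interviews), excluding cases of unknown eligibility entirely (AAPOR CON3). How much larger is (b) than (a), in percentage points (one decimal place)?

Top: 39 + 5 + 22 + 8 = 74
Denom: 39 + 5 + 22 + 14 + 8 + 23 = 111
CON1 = 74 / 111 = 0.6667
Denom: 39 + 5 + 22 + 14 + 8 = 88
CON3 = 74 / 88 = 0.8409
Difference = 84.09 − 66.67 = 17.42 percentage points

17.4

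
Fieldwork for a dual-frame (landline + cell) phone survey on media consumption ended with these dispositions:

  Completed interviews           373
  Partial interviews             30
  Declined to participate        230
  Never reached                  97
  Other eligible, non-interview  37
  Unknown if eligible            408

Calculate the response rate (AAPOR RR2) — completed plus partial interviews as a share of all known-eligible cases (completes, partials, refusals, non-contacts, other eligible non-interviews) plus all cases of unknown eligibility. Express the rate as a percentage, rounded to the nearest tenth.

34.3%

Numerator: 373 + 30 = 403
Denominator: 373 + 30 + 230 + 97 + 37 + 408 = 1175
RR2 = 403 / 1175 = 0.3430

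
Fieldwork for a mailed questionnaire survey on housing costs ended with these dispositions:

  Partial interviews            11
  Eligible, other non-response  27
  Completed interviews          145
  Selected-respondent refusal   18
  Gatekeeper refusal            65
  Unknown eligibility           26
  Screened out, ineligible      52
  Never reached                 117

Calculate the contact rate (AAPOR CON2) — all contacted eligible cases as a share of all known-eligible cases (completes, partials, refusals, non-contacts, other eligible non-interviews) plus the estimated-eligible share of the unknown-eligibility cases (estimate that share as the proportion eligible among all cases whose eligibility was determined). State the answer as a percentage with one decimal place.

65.5%

Refused = 65 + 18 = 83
Numerator → 145 + 11 + 83 + 27 = 266
Eligible (known) → 145 + 11 + 83 + 117 + 27 = 383
e = 383 / (383 + 52) = 383 / 435 = 0.8805
e × U → 0.8805 × 26 = 22.89
Denom → 383 + 22.89 = 405.89
CON2 = 266 / 405.89 = 0.6553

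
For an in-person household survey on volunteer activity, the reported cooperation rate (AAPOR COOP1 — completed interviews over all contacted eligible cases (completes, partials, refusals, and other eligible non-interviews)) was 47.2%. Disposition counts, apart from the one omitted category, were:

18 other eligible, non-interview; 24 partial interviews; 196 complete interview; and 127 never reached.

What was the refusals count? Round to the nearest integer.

177

COOP1 = 196 / D = 0.472
D = 196 / 0.472 = 415.3
Rest of base = 238
refusals = 415.3 − 238 ≈ 177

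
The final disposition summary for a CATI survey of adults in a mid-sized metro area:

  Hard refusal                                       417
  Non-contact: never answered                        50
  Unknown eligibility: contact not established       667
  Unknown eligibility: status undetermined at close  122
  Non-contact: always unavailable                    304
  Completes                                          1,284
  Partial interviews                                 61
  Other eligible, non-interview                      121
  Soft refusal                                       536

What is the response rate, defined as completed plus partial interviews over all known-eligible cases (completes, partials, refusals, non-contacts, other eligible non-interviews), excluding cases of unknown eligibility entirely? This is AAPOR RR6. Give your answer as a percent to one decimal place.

Refusals = 417 + 536 = 953
Never reached = 50 + 304 = 354
Unknown if eligible = 667 + 122 = 789
Numerator: 1284 + 61 = 1345
Denom: 1284 + 61 + 953 + 354 + 121 = 2773
RR6 = 1345 / 2773 = 0.4850

48.5%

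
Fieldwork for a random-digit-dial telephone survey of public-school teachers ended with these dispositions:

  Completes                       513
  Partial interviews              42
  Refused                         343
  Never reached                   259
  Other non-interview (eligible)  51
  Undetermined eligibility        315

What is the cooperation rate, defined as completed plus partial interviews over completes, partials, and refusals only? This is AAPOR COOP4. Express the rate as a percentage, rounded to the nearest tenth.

61.8%

Num: 513 + 42 = 555
Base: 513 + 42 + 343 = 898
COOP4 = 555 / 898 = 0.6180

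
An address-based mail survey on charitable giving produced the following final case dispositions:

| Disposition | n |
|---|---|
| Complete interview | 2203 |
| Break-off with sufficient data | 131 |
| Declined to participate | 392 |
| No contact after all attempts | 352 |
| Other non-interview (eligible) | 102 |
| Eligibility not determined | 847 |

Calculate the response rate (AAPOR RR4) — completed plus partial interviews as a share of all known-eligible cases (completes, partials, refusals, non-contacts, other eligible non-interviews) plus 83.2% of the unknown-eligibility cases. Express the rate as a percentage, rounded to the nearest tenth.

60.1%

Numerator: 2203 + 131 = 2334
Known eligible: 2203 + 131 + 392 + 352 + 102 = 3180
Eligible share of unknowns: 0.8320 × 847 = 704.70
Denom: 3180 + 704.70 = 3884.70
RR4 = 2334 / 3884.70 = 0.6008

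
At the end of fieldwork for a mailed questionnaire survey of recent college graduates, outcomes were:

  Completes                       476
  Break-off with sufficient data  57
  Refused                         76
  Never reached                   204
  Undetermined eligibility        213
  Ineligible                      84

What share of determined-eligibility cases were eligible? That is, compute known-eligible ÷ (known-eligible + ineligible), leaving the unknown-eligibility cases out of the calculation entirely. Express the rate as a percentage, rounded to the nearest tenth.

Eligible (known): 476 + 57 + 76 + 204 = 813
e = 813 / (813 + 84) = 813 / 897 = 0.9064

90.6%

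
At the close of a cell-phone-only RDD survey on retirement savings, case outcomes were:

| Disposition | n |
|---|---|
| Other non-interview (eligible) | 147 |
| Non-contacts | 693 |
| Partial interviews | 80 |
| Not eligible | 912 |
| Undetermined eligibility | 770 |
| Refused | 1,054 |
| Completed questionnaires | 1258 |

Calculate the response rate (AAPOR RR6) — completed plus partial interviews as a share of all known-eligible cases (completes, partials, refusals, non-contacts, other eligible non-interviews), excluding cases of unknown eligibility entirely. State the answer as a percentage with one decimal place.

41.4%

Top → 1258 + 80 = 1338
Denominator → 1258 + 80 + 1054 + 693 + 147 = 3232
RR6 = 1338 / 3232 = 0.4140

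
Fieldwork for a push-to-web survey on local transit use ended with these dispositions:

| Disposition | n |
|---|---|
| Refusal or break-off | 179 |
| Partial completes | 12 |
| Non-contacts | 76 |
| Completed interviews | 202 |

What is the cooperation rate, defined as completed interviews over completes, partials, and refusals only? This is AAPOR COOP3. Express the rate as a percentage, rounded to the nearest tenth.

Top → 202
Denominator → 202 + 12 + 179 = 393
COOP3 = 202 / 393 = 0.5140

51.4%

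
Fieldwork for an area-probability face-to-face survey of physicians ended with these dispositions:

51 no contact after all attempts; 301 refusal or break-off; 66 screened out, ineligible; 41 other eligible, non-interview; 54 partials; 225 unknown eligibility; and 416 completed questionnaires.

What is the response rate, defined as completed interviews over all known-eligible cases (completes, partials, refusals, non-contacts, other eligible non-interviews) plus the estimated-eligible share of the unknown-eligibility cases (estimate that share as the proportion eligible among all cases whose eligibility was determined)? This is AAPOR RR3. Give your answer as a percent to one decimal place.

Numerator = 416
Eligible (known) = 416 + 54 + 301 + 51 + 41 = 863
e = 863 / (863 + 66) = 863 / 929 = 0.9290
Eligible share of unknowns = 0.9290 × 225 = 209.03
Denominator = 863 + 209.03 = 1072.03
RR3 = 416 / 1072.03 = 0.3880

38.8%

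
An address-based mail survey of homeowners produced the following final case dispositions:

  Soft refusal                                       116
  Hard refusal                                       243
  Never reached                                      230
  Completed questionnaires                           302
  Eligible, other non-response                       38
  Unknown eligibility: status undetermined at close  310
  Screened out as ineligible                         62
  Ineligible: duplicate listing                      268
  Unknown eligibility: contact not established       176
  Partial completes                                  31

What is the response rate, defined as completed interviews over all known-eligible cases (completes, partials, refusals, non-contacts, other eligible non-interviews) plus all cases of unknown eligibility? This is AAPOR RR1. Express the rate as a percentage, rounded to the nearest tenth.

20.9%

Refusal or break-off = 243 + 116 = 359
Eligibility not determined = 176 + 310 = 486
Not eligible = 62 + 268 = 330
Numerator: 302
Denominator: 302 + 31 + 359 + 230 + 38 + 486 = 1446
RR1 = 302 / 1446 = 0.2089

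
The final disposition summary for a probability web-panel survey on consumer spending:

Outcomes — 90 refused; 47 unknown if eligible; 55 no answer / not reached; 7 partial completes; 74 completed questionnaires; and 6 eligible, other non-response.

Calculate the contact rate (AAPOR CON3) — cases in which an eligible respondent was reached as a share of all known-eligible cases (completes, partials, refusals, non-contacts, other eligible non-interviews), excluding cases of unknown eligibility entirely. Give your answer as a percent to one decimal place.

Num: 74 + 7 + 90 + 6 = 177
Denominator: 74 + 7 + 90 + 55 + 6 = 232
CON3 = 177 / 232 = 0.7629

76.3%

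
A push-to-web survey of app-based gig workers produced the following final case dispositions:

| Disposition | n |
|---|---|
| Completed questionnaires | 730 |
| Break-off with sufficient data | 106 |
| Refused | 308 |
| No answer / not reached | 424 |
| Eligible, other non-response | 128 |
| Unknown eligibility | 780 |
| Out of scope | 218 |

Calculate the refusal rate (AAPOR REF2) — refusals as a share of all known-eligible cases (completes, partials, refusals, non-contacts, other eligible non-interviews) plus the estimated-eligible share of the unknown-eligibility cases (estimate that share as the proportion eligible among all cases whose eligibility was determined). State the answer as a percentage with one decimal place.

12.9%

Num = 308
Known eligible = 730 + 106 + 308 + 424 + 128 = 1696
e = 1696 / (1696 + 218) = 1696 / 1914 = 0.8861
Eligible share of unknowns = 0.8861 × 780 = 691.16
Denom = 1696 + 691.16 = 2387.16
REF2 = 308 / 2387.16 = 0.1290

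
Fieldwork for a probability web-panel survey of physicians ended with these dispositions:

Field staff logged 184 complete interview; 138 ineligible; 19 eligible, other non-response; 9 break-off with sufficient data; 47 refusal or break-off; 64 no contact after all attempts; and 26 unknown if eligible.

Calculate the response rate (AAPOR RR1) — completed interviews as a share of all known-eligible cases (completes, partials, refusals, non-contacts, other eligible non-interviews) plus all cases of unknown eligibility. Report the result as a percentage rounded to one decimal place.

Top → 184
Denominator → 184 + 9 + 47 + 64 + 19 + 26 = 349
RR1 = 184 / 349 = 0.5272

52.7%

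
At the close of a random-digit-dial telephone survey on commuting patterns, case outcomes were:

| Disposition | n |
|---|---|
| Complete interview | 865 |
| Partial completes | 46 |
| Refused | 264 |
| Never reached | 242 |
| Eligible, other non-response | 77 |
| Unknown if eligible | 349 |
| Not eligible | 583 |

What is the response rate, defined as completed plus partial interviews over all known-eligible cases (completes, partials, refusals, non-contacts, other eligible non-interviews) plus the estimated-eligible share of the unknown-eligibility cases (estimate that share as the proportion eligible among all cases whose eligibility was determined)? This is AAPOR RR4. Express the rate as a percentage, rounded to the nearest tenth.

52.2%

Num = 865 + 46 = 911
Eligible (known) = 865 + 46 + 264 + 242 + 77 = 1494
e = 1494 / (1494 + 583) = 1494 / 2077 = 0.7193
e × U = 0.7193 × 349 = 251.04
Denom = 1494 + 251.04 = 1745.04
RR4 = 911 / 1745.04 = 0.5221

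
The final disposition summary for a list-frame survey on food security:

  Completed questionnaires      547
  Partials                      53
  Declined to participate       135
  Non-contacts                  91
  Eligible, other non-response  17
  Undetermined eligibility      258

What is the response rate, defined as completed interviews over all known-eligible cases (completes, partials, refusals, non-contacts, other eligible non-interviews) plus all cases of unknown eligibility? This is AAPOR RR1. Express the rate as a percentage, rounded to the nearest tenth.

49.7%

Num = 547
Denom = 547 + 53 + 135 + 91 + 17 + 258 = 1101
RR1 = 547 / 1101 = 0.4968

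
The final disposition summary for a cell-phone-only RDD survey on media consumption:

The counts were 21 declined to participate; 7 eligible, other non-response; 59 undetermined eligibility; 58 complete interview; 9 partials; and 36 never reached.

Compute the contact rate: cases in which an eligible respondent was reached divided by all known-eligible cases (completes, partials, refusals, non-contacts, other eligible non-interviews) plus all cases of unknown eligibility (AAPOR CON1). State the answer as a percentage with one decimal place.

Num: 58 + 9 + 21 + 7 = 95
Denominator: 58 + 9 + 21 + 36 + 7 + 59 = 190
CON1 = 95 / 190 = 0.5000

50.0%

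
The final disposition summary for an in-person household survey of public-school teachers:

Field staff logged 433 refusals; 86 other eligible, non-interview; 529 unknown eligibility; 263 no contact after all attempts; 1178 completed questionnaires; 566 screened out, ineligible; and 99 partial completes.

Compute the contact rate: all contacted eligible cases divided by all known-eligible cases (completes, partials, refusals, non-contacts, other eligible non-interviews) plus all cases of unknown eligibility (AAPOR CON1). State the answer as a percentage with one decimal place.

Numerator: 1178 + 99 + 433 + 86 = 1796
Base: 1178 + 99 + 433 + 263 + 86 + 529 = 2588
CON1 = 1796 / 2588 = 0.6940

69.4%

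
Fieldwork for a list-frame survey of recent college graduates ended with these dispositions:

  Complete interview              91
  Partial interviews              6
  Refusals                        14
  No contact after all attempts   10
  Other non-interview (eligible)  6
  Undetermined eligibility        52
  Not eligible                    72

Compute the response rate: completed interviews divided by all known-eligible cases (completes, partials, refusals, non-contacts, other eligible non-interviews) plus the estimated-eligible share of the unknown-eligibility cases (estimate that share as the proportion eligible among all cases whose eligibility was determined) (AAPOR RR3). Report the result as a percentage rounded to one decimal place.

Numerator: 91
Known eligible: 91 + 6 + 14 + 10 + 6 = 127
e = 127 / (127 + 72) = 127 / 199 = 0.6382
Eligible share of unknowns: 0.6382 × 52 = 33.19
Denom: 127 + 33.19 = 160.19
RR3 = 91 / 160.19 = 0.5681

56.8%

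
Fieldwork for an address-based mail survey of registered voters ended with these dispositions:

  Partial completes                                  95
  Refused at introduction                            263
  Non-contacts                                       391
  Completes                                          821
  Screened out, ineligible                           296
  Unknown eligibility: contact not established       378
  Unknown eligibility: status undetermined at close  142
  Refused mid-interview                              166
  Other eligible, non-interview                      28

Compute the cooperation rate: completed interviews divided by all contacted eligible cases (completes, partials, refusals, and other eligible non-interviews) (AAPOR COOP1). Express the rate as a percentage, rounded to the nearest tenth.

Refusal or break-off = 263 + 166 = 429
Eligibility not determined = 378 + 142 = 520
Num = 821
Base = 821 + 95 + 429 + 28 = 1373
COOP1 = 821 / 1373 = 0.5980

59.8%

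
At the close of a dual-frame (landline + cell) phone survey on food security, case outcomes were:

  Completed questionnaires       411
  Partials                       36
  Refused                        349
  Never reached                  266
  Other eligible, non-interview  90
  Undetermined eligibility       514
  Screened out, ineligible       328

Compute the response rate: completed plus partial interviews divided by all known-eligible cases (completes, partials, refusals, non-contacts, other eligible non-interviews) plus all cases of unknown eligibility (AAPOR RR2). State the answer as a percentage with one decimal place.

26.8%

Numerator → 411 + 36 = 447
Denominator → 411 + 36 + 349 + 266 + 90 + 514 = 1666
RR2 = 447 / 1666 = 0.2683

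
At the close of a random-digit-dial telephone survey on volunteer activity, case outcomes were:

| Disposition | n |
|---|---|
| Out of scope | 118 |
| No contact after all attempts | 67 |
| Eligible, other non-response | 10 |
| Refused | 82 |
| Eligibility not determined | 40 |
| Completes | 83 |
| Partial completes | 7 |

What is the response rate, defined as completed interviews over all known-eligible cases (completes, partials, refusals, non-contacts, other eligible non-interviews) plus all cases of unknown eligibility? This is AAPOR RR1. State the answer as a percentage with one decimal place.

28.7%

Numerator = 83
Denominator = 83 + 7 + 82 + 67 + 10 + 40 = 289
RR1 = 83 / 289 = 0.2872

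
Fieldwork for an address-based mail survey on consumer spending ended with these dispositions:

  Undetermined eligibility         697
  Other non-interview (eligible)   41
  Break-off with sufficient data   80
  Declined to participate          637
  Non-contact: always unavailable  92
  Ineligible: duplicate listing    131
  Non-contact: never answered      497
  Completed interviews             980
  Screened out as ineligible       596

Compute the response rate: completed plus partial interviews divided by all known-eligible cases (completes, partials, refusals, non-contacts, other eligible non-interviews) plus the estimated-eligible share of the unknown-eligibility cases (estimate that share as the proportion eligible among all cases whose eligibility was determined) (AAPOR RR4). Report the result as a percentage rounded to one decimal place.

37.1%

No answer / not reached = 497 + 92 = 589
Ineligible = 596 + 131 = 727
Numerator → 980 + 80 = 1060
Known eligible → 980 + 80 + 637 + 589 + 41 = 2327
e = 2327 / (2327 + 727) = 2327 / 3054 = 0.7620
Estimated eligible among unknowns → 0.7620 × 697 = 531.11
Base → 2327 + 531.11 = 2858.11
RR4 = 1060 / 2858.11 = 0.3709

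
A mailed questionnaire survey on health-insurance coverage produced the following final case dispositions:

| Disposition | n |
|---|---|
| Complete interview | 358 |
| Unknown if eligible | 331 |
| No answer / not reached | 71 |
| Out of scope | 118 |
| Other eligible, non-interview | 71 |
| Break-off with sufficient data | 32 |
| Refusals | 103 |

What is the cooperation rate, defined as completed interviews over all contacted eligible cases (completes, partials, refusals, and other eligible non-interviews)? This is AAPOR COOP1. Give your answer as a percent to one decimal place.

63.5%

Num: 358
Base: 358 + 32 + 103 + 71 = 564
COOP1 = 358 / 564 = 0.6348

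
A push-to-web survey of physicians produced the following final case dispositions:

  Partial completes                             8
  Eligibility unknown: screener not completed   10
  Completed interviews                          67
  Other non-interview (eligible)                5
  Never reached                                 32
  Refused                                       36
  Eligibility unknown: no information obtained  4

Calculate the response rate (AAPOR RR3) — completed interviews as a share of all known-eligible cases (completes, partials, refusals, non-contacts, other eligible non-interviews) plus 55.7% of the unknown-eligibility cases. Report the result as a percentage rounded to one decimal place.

Undetermined eligibility = 10 + 4 = 14
Top = 67
Eligible (known) = 67 + 8 + 36 + 32 + 5 = 148
Eligible share of unknowns = 0.5570 × 14 = 7.80
Denominator = 148 + 7.80 = 155.80
RR3 = 67 / 155.80 = 0.4300

43.0%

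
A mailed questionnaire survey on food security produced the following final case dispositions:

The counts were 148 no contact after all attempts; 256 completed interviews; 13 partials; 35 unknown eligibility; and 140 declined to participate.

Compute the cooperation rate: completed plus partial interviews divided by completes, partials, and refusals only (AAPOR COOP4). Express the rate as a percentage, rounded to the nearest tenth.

65.8%

Top = 256 + 13 = 269
Base = 256 + 13 + 140 = 409
COOP4 = 269 / 409 = 0.6577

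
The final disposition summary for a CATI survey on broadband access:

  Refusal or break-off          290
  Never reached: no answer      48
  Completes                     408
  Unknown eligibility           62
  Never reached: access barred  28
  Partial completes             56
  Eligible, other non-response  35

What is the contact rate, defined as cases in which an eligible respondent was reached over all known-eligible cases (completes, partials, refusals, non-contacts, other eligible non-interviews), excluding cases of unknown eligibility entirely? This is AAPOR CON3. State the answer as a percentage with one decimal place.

91.2%

No answer / not reached = 48 + 28 = 76
Numerator → 408 + 56 + 290 + 35 = 789
Base → 408 + 56 + 290 + 76 + 35 = 865
CON3 = 789 / 865 = 0.9121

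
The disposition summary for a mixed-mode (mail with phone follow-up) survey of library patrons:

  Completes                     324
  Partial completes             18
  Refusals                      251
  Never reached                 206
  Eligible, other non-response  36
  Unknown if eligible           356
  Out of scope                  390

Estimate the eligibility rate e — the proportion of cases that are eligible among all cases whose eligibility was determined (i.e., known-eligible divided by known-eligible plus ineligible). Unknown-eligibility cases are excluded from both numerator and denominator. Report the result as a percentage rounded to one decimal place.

Eligible (known) = 324 + 18 + 251 + 206 + 36 = 835
e = 835 / (835 + 390) = 835 / 1225 = 0.6816

68.2%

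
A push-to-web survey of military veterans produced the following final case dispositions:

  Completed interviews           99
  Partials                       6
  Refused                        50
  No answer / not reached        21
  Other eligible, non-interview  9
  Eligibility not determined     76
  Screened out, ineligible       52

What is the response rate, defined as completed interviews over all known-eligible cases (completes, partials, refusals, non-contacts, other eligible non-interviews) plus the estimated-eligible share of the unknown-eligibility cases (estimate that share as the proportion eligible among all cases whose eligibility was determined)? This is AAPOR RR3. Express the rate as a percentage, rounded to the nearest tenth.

40.5%

Num → 99
Determined eligible → 99 + 6 + 50 + 21 + 9 = 185
e = 185 / (185 + 52) = 185 / 237 = 0.7806
e × U → 0.7806 × 76 = 59.33
Base → 185 + 59.33 = 244.33
RR3 = 99 / 244.33 = 0.4052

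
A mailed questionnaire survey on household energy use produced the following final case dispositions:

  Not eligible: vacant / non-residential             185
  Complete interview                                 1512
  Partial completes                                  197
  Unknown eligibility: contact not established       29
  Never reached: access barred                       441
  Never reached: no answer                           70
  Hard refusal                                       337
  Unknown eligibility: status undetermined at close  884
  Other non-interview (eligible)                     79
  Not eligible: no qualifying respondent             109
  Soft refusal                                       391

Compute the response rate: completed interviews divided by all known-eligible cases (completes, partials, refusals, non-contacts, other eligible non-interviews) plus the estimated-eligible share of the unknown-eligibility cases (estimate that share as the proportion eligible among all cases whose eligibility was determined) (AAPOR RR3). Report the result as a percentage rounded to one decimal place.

39.2%

Refused = 337 + 391 = 728
Never reached = 70 + 441 = 511
Undetermined eligibility = 29 + 884 = 913
Out of scope = 109 + 185 = 294
Num = 1512
Determined eligible = 1512 + 197 + 728 + 511 + 79 = 3027
e = 3027 / (3027 + 294) = 3027 / 3321 = 0.9115
Eligible share of unknowns = 0.9115 × 913 = 832.20
Denominator = 3027 + 832.20 = 3859.20
RR3 = 1512 / 3859.20 = 0.3918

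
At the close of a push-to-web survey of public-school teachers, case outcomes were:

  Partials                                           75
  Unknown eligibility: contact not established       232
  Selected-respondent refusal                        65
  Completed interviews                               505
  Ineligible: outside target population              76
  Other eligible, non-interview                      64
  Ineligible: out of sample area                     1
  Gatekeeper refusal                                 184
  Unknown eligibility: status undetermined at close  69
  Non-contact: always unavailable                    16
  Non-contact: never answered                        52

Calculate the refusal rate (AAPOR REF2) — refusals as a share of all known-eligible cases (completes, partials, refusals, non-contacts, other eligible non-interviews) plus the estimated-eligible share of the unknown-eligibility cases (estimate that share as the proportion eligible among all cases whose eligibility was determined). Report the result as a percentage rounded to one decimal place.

20.1%

Declined to participate = 184 + 65 = 249
Never reached = 52 + 16 = 68
Eligibility not determined = 232 + 69 = 301
Not eligible = 76 + 1 = 77
Top: 249
Known eligible: 505 + 75 + 249 + 68 + 64 = 961
e = 961 / (961 + 77) = 961 / 1038 = 0.9258
Eligible share of unknowns: 0.9258 × 301 = 278.67
Denominator: 961 + 278.67 = 1239.67
REF2 = 249 / 1239.67 = 0.2009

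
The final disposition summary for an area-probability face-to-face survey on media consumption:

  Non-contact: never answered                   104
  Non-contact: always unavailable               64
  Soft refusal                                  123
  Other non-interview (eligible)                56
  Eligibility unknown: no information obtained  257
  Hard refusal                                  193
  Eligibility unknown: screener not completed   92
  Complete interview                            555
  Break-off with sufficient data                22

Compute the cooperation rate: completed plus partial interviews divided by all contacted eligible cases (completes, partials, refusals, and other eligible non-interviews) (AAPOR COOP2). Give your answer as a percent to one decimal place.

60.8%

Declined to participate = 193 + 123 = 316
No answer / not reached = 104 + 64 = 168
Unknown if eligible = 92 + 257 = 349
Numerator → 555 + 22 = 577
Base → 555 + 22 + 316 + 56 = 949
COOP2 = 577 / 949 = 0.6080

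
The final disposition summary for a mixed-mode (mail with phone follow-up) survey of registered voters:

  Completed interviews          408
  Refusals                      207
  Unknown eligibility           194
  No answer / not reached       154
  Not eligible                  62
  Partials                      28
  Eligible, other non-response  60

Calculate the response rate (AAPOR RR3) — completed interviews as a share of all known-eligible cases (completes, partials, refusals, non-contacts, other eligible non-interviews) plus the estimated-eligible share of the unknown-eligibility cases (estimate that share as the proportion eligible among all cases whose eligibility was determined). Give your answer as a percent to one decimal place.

Num → 408
Determined eligible → 408 + 28 + 207 + 154 + 60 = 857
e = 857 / (857 + 62) = 857 / 919 = 0.9325
Eligible share of unknowns → 0.9325 × 194 = 180.91
Denom → 857 + 180.91 = 1037.91
RR3 = 408 / 1037.91 = 0.3931

39.3%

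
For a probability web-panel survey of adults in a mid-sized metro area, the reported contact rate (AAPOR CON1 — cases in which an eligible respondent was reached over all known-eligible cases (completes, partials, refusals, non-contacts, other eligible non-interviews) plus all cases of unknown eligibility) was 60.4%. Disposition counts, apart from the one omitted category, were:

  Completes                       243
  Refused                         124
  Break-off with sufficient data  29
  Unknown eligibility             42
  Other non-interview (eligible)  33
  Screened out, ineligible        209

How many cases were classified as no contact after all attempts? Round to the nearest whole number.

Numerator: 243 + 29 + 124 + 33 = 429
CON1 = 429 / D = 0.604
D = 429 / 0.604 = 710.3
Remaining denominator categories sum to 471
no contact after all attempts = 710.3 − 471 ≈ 239

239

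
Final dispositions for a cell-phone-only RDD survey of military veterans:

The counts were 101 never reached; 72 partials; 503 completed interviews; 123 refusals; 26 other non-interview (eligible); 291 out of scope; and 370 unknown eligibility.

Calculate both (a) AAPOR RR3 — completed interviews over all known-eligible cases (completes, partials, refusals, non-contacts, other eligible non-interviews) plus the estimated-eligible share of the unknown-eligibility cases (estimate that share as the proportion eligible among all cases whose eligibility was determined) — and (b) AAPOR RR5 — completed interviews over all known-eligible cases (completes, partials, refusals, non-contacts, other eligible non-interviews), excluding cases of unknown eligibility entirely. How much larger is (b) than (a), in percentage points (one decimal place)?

15.2

Top: 503
Determined eligible: 503 + 72 + 123 + 101 + 26 = 825
e = 825 / (825 + 291) = 825 / 1116 = 0.7392
Estimated eligible among unknowns: 0.7392 × 370 = 273.50
Denom: 825 + 273.50 = 1098.50
RR3 = 503 / 1098.50 = 0.4579
Denom: 503 + 72 + 123 + 101 + 26 = 825
RR5 = 503 / 825 = 0.6097
Difference = 60.97 − 45.79 = 15.18 percentage points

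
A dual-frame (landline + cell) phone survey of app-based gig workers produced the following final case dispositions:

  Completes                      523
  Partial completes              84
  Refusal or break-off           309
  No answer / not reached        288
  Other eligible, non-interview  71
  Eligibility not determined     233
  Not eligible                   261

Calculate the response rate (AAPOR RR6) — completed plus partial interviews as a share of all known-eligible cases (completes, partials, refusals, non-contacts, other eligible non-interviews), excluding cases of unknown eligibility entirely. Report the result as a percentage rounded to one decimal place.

Num = 523 + 84 = 607
Base = 523 + 84 + 309 + 288 + 71 = 1275
RR6 = 607 / 1275 = 0.4761

47.6%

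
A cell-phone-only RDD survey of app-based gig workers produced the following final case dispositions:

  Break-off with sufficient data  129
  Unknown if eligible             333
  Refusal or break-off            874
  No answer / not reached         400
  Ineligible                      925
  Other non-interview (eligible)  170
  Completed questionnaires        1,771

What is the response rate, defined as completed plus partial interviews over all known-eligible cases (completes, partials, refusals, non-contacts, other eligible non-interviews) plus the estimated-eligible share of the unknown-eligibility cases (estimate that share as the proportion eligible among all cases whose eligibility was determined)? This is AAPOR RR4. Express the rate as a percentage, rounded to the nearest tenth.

52.7%

Top → 1771 + 129 = 1900
Eligible (known) → 1771 + 129 + 874 + 400 + 170 = 3344
e = 3344 / (3344 + 925) = 3344 / 4269 = 0.7833
Estimated eligible among unknowns → 0.7833 × 333 = 260.84
Denominator → 3344 + 260.84 = 3604.84
RR4 = 1900 / 3604.84 = 0.5271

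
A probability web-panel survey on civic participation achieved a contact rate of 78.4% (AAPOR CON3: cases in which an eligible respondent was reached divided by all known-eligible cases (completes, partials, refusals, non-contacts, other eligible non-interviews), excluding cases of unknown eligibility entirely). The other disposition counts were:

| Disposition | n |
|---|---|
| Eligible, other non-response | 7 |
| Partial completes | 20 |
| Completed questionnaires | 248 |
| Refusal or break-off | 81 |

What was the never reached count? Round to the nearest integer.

Top → 248 + 20 + 81 + 7 = 356
CON3 = 356 / D = 0.784
D = 356 / 0.784 = 454.1
Rest of base = 356
never reached = 454.1 − 356 ≈ 98

98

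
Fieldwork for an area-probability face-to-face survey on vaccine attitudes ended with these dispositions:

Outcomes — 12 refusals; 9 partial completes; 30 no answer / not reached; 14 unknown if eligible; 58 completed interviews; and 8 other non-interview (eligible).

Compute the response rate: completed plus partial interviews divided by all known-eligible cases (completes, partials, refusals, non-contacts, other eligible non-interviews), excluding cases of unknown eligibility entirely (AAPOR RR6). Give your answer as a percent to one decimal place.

57.3%

Top = 58 + 9 = 67
Denominator = 58 + 9 + 12 + 30 + 8 = 117
RR6 = 67 / 117 = 0.5726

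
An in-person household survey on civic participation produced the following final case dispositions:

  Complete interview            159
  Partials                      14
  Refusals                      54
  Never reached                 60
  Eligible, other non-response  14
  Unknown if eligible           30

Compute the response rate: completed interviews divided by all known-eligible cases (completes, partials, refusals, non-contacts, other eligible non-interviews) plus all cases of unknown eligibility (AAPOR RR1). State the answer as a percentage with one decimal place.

Numerator = 159
Denom = 159 + 14 + 54 + 60 + 14 + 30 = 331
RR1 = 159 / 331 = 0.4804

48.0%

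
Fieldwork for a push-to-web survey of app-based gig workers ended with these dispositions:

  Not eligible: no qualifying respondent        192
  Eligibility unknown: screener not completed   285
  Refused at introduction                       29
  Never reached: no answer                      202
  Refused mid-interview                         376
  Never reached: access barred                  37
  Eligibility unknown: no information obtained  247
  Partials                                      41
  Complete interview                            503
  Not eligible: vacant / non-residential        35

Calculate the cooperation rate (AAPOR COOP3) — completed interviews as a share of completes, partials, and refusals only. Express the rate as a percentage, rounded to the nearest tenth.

53.0%

Refusals = 29 + 376 = 405
No contact after all attempts = 202 + 37 = 239
Undetermined eligibility = 285 + 247 = 532
Screened out, ineligible = 192 + 35 = 227
Top = 503
Denom = 503 + 41 + 405 = 949
COOP3 = 503 / 949 = 0.5300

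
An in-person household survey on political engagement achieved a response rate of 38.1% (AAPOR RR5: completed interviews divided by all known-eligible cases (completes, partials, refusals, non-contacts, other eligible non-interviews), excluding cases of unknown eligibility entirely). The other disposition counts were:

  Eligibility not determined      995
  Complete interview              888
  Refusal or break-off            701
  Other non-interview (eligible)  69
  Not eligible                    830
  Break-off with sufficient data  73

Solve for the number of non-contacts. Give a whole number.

600

RR5 = 888 / D = 0.381
D = 888 / 0.381 = 2330.7
Other denominator terms total 1731
non-contacts = 2330.7 − 1731 ≈ 600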